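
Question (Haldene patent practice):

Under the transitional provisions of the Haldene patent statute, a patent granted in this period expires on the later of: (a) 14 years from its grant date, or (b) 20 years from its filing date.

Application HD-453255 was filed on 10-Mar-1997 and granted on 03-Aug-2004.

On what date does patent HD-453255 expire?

(a) grant + 14 years → 3 August 2018.
(b) filing + 20 years → 10 March 2017.
Later of the two: 3 August 2018.

2018-08-03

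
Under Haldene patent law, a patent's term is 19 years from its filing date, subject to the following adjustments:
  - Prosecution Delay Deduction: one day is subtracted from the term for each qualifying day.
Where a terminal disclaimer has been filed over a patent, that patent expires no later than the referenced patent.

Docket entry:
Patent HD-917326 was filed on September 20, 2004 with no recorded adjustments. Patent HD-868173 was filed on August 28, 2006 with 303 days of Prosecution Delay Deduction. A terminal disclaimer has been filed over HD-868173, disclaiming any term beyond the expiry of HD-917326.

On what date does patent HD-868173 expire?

September 20, 2023

Natural term of HD-868173:
  Base: filing + 19 years → 28 August 2025.
  Prosecution Delay Deduction: −303 days → 29 October 2024.
Expiry of referenced patent HD-917326:
  Base: filing + 19 years → 20 September 2023.
Terminal disclaimer: HD-868173 expires on the earlier of 29 October 2024 and 20 September 2023.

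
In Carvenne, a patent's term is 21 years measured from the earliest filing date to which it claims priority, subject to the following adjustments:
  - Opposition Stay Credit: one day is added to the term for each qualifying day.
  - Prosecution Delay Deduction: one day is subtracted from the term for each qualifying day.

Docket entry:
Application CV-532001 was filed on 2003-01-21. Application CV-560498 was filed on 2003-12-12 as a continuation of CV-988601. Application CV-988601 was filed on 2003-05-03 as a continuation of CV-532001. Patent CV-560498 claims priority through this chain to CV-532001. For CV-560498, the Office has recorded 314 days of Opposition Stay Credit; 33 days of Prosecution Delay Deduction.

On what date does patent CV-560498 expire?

Earliest priority filing: 21 January 2003.
Base term: 21 January 2003 + 21 years → 21 January 2024.
Opposition Stay Credit: +314 days → 30 November 2024.
Prosecution Delay Deduction: −33 days → 28 October 2024.

October 28, 2024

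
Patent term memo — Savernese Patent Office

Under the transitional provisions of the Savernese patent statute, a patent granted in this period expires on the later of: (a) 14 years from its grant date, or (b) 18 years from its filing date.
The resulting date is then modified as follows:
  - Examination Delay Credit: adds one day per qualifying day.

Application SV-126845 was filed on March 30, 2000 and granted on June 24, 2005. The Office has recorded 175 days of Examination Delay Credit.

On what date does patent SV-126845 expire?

(a) grant + 14 years → 24 June 2019.
(b) filing + 18 years → 30 March 2018.
Later of the two: 24 June 2019.
Examination Delay Credit: +175 days → 16 December 2019.

December 16, 2019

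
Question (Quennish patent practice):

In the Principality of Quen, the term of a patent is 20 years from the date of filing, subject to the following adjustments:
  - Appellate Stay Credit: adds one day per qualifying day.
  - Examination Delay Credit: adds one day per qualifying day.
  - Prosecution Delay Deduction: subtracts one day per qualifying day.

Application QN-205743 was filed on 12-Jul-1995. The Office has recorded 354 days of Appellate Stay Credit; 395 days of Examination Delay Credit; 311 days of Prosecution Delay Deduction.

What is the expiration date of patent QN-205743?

2016-09-22

Base term: filing date + 20 years → 12 July 2015.
Appellate Stay Credit: +354 days → 30 June 2016.
Examination Delay Credit: +395 days → 30 July 2017.
Prosecution Delay Deduction: −311 days → 22 September 2016.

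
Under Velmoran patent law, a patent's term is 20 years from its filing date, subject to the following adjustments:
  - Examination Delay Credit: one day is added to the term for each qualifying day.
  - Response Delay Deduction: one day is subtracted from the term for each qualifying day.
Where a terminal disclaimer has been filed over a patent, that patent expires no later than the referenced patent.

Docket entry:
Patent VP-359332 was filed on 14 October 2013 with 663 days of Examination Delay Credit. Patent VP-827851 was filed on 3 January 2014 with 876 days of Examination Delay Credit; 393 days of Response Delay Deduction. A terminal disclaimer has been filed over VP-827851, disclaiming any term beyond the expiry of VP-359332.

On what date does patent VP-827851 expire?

Natural term of VP-827851:
  Base: filing + 20 years → 3 January 2034.
  Examination Delay Credit: +876 days → 28 May 2036.
  Response Delay Deduction: −393 days → 1 May 2035.
Expiry of referenced patent VP-359332:
  Base: filing + 20 years → 14 October 2033.
  Examination Delay Credit: +663 days → 8 August 2035.
Terminal disclaimer: VP-827851 expires on the earlier of 1 May 2035 and 8 August 2035.

2035-05-01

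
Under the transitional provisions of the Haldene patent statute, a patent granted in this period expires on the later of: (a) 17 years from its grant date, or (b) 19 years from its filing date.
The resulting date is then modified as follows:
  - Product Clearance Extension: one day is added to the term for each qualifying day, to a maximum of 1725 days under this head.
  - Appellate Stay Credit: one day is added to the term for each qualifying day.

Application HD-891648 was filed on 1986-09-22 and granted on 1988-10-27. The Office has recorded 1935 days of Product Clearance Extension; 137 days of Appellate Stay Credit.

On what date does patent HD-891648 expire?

December 2, 2010

(a) grant + 17 years → 27 October 2005.
(b) filing + 19 years → 22 September 2005.
Later of the two: 27 October 2005.
Product Clearance Extension: 1935 days claimed exceeds the 1725-day cap, so +1725 days → 18 July 2010.
Appellate Stay Credit: +137 days → 2 December 2010.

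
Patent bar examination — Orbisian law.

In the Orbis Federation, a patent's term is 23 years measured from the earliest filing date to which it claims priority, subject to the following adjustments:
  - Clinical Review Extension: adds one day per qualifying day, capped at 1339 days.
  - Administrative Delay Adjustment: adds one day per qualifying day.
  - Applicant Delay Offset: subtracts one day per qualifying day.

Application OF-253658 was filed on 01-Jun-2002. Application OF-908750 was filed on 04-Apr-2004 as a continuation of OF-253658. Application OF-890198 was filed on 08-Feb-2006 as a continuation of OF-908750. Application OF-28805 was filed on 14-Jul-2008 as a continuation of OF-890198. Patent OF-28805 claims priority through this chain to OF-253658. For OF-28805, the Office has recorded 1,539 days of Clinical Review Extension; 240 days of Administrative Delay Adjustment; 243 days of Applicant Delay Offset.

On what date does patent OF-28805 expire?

2029-01-27

Earliest priority filing: 1 June 2002.
Base term: 1 June 2002 + 23 years → 1 June 2025.
Clinical Review Extension: 1539 days claimed exceeds the 1339-day cap, so +1339 days → 30 January 2029.
Administrative Delay Adjustment: +240 days → 27 September 2029.
Applicant Delay Offset: −243 days → 27 January 2029.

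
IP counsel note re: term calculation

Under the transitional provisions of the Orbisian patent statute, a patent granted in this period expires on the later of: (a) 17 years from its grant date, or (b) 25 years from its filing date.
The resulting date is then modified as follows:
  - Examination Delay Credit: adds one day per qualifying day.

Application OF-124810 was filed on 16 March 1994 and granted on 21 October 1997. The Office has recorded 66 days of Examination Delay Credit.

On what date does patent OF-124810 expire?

2019-05-21

(a) grant + 17 years → 21 October 2014.
(b) filing + 25 years → 16 March 2019.
Later of the two: 16 March 2019.
Examination Delay Credit: +66 days → 21 May 2019.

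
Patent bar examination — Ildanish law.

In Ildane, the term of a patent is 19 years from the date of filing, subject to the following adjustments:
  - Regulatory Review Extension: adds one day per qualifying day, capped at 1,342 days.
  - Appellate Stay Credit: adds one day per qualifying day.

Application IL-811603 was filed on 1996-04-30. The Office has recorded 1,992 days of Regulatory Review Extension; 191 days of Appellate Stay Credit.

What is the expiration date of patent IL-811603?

July 11, 2019

Base term: filing date + 19 years → 30 April 2015.
Regulatory Review Extension: 1992 days claimed exceeds the 1342-day cap, so +1342 days → 1 January 2019.
Appellate Stay Credit: +191 days → 11 July 2019.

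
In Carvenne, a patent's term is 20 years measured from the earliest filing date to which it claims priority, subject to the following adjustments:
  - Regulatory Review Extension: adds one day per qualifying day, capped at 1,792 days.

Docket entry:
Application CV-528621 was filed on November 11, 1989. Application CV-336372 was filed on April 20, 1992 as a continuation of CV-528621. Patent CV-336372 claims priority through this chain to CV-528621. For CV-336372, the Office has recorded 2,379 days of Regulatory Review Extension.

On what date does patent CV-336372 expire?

Earliest priority filing: 11 November 1989.
Base term: 11 November 1989 + 20 years → 11 November 2009.
Regulatory Review Extension: 2379 days claimed exceeds the 1792-day cap, so +1792 days → 8 October 2014.

2014-10-08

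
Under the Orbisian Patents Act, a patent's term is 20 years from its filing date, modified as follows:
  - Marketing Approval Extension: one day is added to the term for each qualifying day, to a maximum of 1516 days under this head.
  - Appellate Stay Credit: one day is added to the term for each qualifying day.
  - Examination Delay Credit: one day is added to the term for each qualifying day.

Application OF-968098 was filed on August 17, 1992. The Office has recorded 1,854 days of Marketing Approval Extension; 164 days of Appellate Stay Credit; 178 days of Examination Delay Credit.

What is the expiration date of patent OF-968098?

Base term: filing date + 20 years → 17 August 2012.
Marketing Approval Extension: 1854 days claimed exceeds the 1516-day cap, so +1516 days → 11 October 2016.
Appellate Stay Credit: +164 days → 24 March 2017.
Examination Delay Credit: +178 days → 18 September 2017.

September 18, 2017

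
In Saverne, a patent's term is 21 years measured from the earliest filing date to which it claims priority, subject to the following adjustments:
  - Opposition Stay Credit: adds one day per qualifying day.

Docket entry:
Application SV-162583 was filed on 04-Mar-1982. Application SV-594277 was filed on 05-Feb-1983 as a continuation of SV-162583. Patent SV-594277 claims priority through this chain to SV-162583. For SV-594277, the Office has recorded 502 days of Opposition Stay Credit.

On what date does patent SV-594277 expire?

Earliest priority filing: 4 March 1982.
Base term: 4 March 1982 + 21 years → 4 March 2003.
Opposition Stay Credit: +502 days → 18 July 2004.

July 18, 2004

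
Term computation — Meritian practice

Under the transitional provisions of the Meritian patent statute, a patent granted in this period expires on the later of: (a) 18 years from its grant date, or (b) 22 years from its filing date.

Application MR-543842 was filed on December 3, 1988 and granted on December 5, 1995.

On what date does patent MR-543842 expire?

December 5, 2013

(a) grant + 18 years → 5 December 2013.
(b) filing + 22 years → 3 December 2010.
Later of the two: 5 December 2013.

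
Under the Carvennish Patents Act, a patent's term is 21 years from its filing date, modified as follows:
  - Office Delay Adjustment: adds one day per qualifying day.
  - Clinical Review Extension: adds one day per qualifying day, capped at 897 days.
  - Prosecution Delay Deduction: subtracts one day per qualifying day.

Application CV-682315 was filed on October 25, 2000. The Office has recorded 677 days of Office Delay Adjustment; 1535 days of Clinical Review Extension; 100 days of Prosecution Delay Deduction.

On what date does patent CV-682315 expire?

Base term: filing date + 21 years → 25 October 2021.
Office Delay Adjustment: +677 days → 2 September 2023.
Clinical Review Extension: 1535 days claimed exceeds the 897-day cap, so +897 days → 15 February 2026.
Prosecution Delay Deduction: −100 days → 7 November 2025.

2025-11-07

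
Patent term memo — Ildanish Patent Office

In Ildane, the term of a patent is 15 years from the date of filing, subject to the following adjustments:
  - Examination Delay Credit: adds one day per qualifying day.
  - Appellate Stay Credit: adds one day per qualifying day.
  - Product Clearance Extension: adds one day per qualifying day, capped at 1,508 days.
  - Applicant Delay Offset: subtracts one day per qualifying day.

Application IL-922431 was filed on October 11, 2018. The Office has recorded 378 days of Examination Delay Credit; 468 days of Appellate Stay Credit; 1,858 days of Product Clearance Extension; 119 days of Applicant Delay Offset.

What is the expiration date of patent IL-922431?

2039-11-24

Base term: filing date + 15 years → 11 October 2033.
Examination Delay Credit: +378 days → 24 October 2034.
Appellate Stay Credit: +468 days → 4 February 2036.
Product Clearance Extension: 1858 days claimed exceeds the 1508-day cap, so +1508 days → 22 March 2040.
Applicant Delay Offset: −119 days → 24 November 2039.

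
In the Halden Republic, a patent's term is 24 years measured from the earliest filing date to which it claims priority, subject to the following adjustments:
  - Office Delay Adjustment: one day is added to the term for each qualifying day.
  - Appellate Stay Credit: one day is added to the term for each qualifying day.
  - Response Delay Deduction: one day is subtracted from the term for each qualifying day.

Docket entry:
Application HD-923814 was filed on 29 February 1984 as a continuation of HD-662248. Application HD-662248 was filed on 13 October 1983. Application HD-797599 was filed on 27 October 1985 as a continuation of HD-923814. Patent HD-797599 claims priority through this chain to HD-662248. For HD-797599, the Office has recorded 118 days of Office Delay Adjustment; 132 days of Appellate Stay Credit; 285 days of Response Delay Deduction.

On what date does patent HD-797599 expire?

Earliest priority filing: 13 October 1983.
Base term: 13 October 1983 + 24 years → 13 October 2007.
Office Delay Adjustment: +118 days → 8 February 2008.
Appellate Stay Credit: +132 days → 19 June 2008.
Response Delay Deduction: −285 days → 8 September 2007.

September 8, 2007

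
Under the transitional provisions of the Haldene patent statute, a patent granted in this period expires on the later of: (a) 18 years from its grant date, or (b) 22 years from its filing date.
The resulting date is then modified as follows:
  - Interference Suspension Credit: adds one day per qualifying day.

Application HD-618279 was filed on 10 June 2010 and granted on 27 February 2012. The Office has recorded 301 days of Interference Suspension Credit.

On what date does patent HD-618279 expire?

(a) grant + 18 years → 27 February 2030.
(b) filing + 22 years → 10 June 2032.
Later of the two: 10 June 2032.
Interference Suspension Credit: +301 days → 7 April 2033.

2033-04-07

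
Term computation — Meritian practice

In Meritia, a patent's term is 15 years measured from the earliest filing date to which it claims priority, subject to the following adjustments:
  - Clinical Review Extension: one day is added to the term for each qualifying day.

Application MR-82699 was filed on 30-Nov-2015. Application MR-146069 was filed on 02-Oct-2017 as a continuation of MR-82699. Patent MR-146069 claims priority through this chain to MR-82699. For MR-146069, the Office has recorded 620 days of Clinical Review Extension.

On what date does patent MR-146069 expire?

Earliest priority filing: 30 November 2015.
Base term: 30 November 2015 + 15 years → 30 November 2030.
Clinical Review Extension: +620 days → 11 August 2032.

August 11, 2032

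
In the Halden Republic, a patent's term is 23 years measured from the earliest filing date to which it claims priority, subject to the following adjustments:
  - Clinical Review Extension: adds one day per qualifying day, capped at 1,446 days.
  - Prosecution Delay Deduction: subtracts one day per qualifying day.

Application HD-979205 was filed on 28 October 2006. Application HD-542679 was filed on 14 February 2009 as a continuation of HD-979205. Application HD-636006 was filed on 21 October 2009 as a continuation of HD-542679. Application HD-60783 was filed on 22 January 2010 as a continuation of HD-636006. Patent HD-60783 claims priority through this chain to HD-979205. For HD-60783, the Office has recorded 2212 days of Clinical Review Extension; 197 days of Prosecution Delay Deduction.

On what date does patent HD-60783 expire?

Earliest priority filing: 28 October 2006.
Base term: 28 October 2006 + 23 years → 28 October 2029.
Clinical Review Extension: 2212 days claimed exceeds the 1446-day cap, so +1446 days → 13 October 2033.
Prosecution Delay Deduction: −197 days → 30 March 2033.

March 30, 2033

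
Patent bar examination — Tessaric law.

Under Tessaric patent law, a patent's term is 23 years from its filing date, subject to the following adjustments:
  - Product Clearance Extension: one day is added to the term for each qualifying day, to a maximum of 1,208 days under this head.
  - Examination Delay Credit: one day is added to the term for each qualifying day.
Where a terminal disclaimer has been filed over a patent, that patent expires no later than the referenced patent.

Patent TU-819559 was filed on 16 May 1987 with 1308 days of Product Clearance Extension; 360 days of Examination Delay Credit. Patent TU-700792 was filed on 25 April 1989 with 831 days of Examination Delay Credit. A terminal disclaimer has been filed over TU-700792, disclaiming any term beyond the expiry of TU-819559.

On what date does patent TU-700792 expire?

2014-08-04

Natural term of TU-700792:
  Base: filing + 23 years → 25 April 2012.
  Examination Delay Credit: +831 days → 4 August 2014.
Expiry of referenced patent TU-819559:
  Base: filing + 23 years → 16 May 2010.
  Product Clearance Extension: 1308 days claimed exceeds the 1208-day cap, so +1208 days → 5 September 2013.
  Examination Delay Credit: +360 days → 31 August 2014.
Terminal disclaimer: TU-700792 expires on the earlier of 4 August 2014 and 31 August 2014.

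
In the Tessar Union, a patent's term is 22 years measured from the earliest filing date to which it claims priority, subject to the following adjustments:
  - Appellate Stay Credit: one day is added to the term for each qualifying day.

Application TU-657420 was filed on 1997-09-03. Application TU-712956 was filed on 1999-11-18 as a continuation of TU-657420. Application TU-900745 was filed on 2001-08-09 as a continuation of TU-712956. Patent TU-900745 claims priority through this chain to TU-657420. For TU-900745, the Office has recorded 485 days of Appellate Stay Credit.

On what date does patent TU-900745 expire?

Earliest priority filing: 3 September 1997.
Base term: 3 September 1997 + 22 years → 3 September 2019.
Appellate Stay Credit: +485 days → 31 December 2020.

2020-12-31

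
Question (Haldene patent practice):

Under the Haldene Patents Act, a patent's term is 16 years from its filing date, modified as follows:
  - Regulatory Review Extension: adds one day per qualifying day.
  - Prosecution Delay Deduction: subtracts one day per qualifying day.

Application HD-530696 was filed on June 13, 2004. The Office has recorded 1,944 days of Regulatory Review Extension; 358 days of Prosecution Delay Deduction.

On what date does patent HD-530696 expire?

Base term: filing date + 16 years → 13 June 2020.
Regulatory Review Extension: +1944 days → 9 October 2025.
Prosecution Delay Deduction: −358 days → 16 October 2024.

2024-10-16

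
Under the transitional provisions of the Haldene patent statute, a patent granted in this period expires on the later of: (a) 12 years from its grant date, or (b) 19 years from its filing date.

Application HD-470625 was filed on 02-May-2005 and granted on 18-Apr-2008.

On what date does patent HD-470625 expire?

(a) grant + 12 years → 18 April 2020.
(b) filing + 19 years → 2 May 2024.
Later of the two: 2 May 2024.

May 2, 2024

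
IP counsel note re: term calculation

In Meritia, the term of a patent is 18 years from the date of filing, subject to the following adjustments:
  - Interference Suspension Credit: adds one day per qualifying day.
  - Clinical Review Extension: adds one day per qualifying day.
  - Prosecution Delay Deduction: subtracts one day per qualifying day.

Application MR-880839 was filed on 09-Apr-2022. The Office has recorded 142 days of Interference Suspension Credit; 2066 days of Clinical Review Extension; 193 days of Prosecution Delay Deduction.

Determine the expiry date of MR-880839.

2045-10-15

Base term: filing date + 18 years → 9 April 2040.
Interference Suspension Credit: +142 days → 29 August 2040.
Clinical Review Extension: +2066 days → 26 April 2046.
Prosecution Delay Deduction: −193 days → 15 October 2045.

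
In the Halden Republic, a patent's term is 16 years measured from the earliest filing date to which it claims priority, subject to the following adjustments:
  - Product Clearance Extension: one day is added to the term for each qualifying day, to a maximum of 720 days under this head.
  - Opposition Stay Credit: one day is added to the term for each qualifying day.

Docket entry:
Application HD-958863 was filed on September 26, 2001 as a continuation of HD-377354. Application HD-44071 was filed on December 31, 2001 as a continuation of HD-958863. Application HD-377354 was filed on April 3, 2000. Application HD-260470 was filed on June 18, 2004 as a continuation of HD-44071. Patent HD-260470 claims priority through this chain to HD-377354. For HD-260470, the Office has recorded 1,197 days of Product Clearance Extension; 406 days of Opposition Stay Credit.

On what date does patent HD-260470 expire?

Earliest priority filing: 3 April 2000.
Base term: 3 April 2000 + 16 years → 3 April 2016.
Product Clearance Extension: 1197 days claimed exceeds the 720-day cap, so +720 days → 24 March 2018.
Opposition Stay Credit: +406 days → 4 May 2019.

May 4, 2019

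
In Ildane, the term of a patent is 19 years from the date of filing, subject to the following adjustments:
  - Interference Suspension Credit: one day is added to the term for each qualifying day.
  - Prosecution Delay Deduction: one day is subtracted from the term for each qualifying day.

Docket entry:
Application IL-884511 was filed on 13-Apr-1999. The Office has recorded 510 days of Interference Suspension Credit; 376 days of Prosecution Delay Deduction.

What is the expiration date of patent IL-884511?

Base term: filing date + 19 years → 13 April 2018.
Interference Suspension Credit: +510 days → 5 September 2019.
Prosecution Delay Deduction: −376 days → 25 August 2018.

2018-08-25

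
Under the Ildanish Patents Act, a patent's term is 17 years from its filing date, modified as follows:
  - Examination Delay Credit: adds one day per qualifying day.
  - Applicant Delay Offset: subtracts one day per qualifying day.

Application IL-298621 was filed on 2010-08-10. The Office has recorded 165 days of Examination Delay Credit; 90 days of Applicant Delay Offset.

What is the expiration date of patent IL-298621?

2027-10-24

Base term: filing date + 17 years → 10 August 2027.
Examination Delay Credit: +165 days → 22 January 2028.
Applicant Delay Offset: −90 days → 24 October 2027.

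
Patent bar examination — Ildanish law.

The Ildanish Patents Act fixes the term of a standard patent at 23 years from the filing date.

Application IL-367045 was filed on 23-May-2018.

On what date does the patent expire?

Filing date + 23 years → 23 May 2041.

2041-05-23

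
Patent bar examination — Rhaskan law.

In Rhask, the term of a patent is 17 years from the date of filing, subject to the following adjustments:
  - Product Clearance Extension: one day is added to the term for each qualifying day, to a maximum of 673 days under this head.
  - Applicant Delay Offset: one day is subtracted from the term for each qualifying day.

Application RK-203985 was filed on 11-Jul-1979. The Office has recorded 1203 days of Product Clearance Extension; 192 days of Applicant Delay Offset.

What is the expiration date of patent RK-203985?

1997-11-04

Base term: filing date + 17 years → 11 July 1996.
Product Clearance Extension: 1203 days claimed exceeds the 673-day cap, so +673 days → 15 May 1998.
Applicant Delay Offset: −192 days → 4 November 1997.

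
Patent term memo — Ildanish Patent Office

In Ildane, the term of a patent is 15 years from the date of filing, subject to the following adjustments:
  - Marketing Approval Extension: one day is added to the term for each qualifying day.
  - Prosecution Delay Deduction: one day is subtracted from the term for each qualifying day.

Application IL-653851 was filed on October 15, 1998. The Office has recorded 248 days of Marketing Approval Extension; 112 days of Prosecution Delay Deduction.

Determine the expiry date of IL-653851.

February 28, 2014

Base term: filing date + 15 years → 15 October 2013.
Marketing Approval Extension: +248 days → 20 June 2014.
Prosecution Delay Deduction: −112 days → 28 February 2014.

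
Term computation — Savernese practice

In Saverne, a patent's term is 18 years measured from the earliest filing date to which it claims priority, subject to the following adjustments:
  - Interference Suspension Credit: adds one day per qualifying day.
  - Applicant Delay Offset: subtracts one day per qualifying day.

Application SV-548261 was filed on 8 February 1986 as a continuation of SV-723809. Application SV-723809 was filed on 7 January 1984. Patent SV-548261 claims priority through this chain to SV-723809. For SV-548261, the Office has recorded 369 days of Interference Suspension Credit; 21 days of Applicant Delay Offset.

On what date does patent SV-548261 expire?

2002-12-21

Earliest priority filing: 7 January 1984.
Base term: 7 January 1984 + 18 years → 7 January 2002.
Interference Suspension Credit: +369 days → 11 January 2003.
Applicant Delay Offset: −21 days → 21 December 2002.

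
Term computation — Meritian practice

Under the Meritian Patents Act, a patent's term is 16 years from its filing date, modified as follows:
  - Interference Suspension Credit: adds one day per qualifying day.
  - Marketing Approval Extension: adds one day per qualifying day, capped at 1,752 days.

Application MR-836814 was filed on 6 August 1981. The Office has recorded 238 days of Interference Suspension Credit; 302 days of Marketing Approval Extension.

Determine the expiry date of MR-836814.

Base term: filing date + 16 years → 6 August 1997.
Interference Suspension Credit: +238 days → 1 April 1998.
Marketing Approval Extension: 302 days (within the 1752-day cap) → +302 days → 28 January 1999.

January 28, 1999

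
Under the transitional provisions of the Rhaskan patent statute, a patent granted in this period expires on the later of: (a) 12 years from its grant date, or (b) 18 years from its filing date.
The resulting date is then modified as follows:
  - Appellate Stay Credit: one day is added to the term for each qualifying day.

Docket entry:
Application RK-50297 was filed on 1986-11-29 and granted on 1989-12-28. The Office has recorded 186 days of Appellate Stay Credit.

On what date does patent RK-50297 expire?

(a) grant + 12 years → 28 December 2001.
(b) filing + 18 years → 29 November 2004.
Later of the two: 29 November 2004.
Appellate Stay Credit: +186 days → 3 June 2005.

2005-06-03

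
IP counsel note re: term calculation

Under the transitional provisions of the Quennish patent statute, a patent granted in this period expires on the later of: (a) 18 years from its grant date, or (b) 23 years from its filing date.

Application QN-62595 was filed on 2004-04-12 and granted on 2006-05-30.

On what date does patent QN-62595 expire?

(a) grant + 18 years → 30 May 2024.
(b) filing + 23 years → 12 April 2027.
Later of the two: 12 April 2027.

2027-04-12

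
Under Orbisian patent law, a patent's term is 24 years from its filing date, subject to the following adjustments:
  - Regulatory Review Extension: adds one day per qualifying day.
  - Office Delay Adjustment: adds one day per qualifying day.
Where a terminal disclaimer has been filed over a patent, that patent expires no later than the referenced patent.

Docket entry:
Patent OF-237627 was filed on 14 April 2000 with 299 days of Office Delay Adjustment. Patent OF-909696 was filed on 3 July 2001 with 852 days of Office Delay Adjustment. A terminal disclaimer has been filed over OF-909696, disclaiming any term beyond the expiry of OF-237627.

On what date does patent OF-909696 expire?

2025-02-07

Natural term of OF-909696:
  Base: filing + 24 years → 3 July 2025.
  Office Delay Adjustment: +852 days → 2 November 2027.
Expiry of referenced patent OF-237627:
  Base: filing + 24 years → 14 April 2024.
  Office Delay Adjustment: +299 days → 7 February 2025.
Terminal disclaimer: OF-909696 expires on the earlier of 2 November 2027 and 7 February 2025.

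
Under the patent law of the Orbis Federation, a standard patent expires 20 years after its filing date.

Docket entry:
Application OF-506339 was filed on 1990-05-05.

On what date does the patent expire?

2010-05-05

Filing date + 20 years → 5 May 2010.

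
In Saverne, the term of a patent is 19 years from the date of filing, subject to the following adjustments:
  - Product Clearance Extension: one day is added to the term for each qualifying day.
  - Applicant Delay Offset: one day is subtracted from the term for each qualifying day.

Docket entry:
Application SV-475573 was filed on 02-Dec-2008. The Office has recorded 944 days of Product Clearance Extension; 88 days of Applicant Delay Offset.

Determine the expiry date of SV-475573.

Base term: filing date + 19 years → 2 December 2027.
Product Clearance Extension: +944 days → 3 July 2030.
Applicant Delay Offset: −88 days → 6 April 2030.

April 6, 2030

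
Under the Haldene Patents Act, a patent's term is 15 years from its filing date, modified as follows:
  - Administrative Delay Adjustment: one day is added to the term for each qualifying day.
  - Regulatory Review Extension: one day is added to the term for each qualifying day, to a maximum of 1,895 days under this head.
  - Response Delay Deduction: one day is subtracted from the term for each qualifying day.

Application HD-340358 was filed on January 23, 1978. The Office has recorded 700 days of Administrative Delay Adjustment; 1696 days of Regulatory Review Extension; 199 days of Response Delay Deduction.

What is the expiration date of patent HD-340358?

Base term: filing date + 15 years → 23 January 1993.
Administrative Delay Adjustment: +700 days → 24 December 1994.
Regulatory Review Extension: 1696 days (within the 1895-day cap) → +1696 days → 16 August 1999.
Response Delay Deduction: −199 days → 29 January 1999.

January 29, 1999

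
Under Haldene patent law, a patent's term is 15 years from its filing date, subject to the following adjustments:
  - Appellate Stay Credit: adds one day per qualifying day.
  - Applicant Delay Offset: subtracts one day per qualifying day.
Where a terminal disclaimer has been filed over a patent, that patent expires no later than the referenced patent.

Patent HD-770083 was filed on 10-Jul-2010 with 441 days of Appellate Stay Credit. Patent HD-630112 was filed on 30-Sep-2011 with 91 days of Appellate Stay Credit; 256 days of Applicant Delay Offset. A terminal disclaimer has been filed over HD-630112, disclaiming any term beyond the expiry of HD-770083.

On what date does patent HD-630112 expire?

Natural term of HD-630112:
  Base: filing + 15 years → 30 September 2026.
  Appellate Stay Credit: +91 days → 30 December 2026.
  Applicant Delay Offset: −256 days → 18 April 2026.
Expiry of referenced patent HD-770083:
  Base: filing + 15 years → 10 July 2025.
  Appellate Stay Credit: +441 days → 24 September 2026.
Terminal disclaimer: HD-630112 expires on the earlier of 18 April 2026 and 24 September 2026.

2026-04-18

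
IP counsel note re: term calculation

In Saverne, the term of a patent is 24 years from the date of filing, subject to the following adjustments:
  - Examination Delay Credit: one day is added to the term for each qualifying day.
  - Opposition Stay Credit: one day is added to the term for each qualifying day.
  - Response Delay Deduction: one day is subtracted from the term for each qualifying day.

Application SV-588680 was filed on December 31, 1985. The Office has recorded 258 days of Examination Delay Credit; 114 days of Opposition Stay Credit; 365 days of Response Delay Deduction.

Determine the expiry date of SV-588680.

2010-01-07

Base term: filing date + 24 years → 31 December 2009.
Examination Delay Credit: +258 days → 15 September 2010.
Opposition Stay Credit: +114 days → 7 January 2011.
Response Delay Deduction: −365 days → 7 January 2010.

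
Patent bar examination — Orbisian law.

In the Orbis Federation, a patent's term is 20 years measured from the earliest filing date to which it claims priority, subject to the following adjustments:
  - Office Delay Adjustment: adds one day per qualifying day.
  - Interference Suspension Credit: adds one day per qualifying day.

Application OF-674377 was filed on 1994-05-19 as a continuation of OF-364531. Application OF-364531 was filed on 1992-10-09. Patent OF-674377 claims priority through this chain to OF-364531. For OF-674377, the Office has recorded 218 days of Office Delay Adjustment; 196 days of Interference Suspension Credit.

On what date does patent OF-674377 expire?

Earliest priority filing: 9 October 1992.
Base term: 9 October 1992 + 20 years → 9 October 2012.
Office Delay Adjustment: +218 days → 15 May 2013.
Interference Suspension Credit: +196 days → 27 November 2013.

2013-11-27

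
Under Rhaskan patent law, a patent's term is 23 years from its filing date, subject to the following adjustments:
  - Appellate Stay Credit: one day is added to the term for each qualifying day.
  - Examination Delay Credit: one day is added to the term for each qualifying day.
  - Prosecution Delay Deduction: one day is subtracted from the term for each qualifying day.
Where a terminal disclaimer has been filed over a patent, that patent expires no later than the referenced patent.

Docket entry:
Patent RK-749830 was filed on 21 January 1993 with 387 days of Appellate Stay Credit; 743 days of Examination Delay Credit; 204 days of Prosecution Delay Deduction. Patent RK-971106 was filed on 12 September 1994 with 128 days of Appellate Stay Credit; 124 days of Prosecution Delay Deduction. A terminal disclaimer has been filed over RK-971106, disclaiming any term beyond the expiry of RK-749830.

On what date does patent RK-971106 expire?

2017-09-16

Natural term of RK-971106:
  Base: filing + 23 years → 12 September 2017.
  Appellate Stay Credit: +128 days → 18 January 2018.
  Prosecution Delay Deduction: −124 days → 16 September 2017.
Expiry of referenced patent RK-749830:
  Base: filing + 23 years → 21 January 2016.
  Appellate Stay Credit: +387 days → 11 February 2017.
  Examination Delay Credit: +743 days → 24 February 2019.
  Prosecution Delay Deduction: −204 days → 4 August 2018.
Terminal disclaimer: RK-971106 expires on the earlier of 16 September 2017 and 4 August 2018.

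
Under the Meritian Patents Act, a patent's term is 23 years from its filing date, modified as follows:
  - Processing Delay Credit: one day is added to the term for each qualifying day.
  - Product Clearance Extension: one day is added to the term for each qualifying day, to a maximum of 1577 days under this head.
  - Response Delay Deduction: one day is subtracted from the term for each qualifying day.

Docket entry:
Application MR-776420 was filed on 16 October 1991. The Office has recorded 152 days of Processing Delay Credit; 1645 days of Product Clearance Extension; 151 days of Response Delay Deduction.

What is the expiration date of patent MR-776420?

Base term: filing date + 23 years → 16 October 2014.
Processing Delay Credit: +152 days → 17 March 2015.
Product Clearance Extension: 1645 days claimed exceeds the 1577-day cap, so +1577 days → 11 July 2019.
Response Delay Deduction: −151 days → 10 February 2019.

February 10, 2019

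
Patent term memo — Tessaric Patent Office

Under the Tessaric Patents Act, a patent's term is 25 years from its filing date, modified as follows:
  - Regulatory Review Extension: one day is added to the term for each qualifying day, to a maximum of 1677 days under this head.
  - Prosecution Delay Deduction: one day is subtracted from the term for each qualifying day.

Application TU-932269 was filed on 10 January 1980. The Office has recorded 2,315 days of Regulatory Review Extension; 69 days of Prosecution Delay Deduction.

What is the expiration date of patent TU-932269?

2009-06-06

Base term: filing date + 25 years → 10 January 2005.
Regulatory Review Extension: 2315 days claimed exceeds the 1677-day cap, so +1677 days → 14 August 2009.
Prosecution Delay Deduction: −69 days → 6 June 2009.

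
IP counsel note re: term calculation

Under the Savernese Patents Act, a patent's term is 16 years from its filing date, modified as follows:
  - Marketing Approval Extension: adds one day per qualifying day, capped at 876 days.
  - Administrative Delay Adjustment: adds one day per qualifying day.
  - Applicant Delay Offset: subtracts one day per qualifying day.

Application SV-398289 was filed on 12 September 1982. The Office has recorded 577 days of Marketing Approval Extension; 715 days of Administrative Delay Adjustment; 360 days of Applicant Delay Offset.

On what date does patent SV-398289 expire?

Base term: filing date + 16 years → 12 September 1998.
Marketing Approval Extension: 577 days (within the 876-day cap) → +577 days → 11 April 2000.
Administrative Delay Adjustment: +715 days → 27 March 2002.
Applicant Delay Offset: −360 days → 1 April 2001.

2001-04-01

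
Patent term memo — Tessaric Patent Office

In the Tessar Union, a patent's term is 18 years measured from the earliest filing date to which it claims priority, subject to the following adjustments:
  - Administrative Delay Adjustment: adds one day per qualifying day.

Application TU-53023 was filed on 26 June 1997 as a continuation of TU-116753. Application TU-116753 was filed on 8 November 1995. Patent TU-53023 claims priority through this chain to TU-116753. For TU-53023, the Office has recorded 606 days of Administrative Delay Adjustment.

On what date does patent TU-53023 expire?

Earliest priority filing: 8 November 1995.
Base term: 8 November 1995 + 18 years → 8 November 2013.
Administrative Delay Adjustment: +606 days → 7 July 2015.

July 7, 2015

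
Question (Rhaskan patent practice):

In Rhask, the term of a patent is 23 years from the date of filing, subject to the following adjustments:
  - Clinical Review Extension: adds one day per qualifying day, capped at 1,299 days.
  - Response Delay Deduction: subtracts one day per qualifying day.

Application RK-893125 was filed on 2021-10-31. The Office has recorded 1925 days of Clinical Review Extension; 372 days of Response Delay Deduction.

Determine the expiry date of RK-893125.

2047-05-16

Base term: filing date + 23 years → 31 October 2044.
Clinical Review Extension: 1925 days claimed exceeds the 1299-day cap, so +1299 days → 22 May 2048.
Response Delay Deduction: −372 days → 16 May 2047.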